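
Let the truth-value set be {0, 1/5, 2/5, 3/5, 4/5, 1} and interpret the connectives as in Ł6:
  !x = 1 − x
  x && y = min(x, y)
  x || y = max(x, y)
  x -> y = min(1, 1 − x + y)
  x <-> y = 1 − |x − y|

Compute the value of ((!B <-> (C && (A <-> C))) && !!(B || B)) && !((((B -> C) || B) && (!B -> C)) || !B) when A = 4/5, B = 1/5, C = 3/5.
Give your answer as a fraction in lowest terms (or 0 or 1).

1/5

!B = !1/5 = 4/5
A <-> C = 4/5 <-> 3/5 = 4/5
C && (A <-> C) = 3/5 && 4/5 = 3/5
!B <-> (C && (A <-> C)) = 4/5 <-> 3/5 = 4/5
B || B = 1/5 || 1/5 = 1/5
!(B || B) = !1/5 = 4/5
!!(B || B) = !4/5 = 1/5
(!B <-> (C && (A <-> C))) && !!(B || B) = 4/5 && 1/5 = 1/5
B -> C = 1/5 -> 3/5 = 1
(B -> C) || B = 1 || 1/5 = 1
!B = !1/5 = 4/5
!B -> C = 4/5 -> 3/5 = 4/5
((B -> C) || B) && (!B -> C) = 1 && 4/5 = 4/5
!B = !1/5 = 4/5
(((B -> C) || B) && (!B -> C)) || !B = 4/5 || 4/5 = 4/5
!((((B -> C) || B) && (!B -> C)) || !B) = !4/5 = 1/5
((!B <-> (C && (A <-> C))) && !!(B || B)) && !((((B -> C) || B) && (!B -> C)) || !B) = 1/5 && 1/5 = 1/5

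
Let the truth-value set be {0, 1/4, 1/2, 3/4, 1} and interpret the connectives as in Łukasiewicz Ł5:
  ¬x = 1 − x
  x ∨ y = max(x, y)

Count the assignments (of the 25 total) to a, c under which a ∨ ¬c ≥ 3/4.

16

value 1: 9 assignments (counts)
value 3/4: 7 assignments (counts)
value 1/2: 5 assignments
value 1/4: 3 assignments
value 0: 1 assignment
So 16 of the 25 assignments meet the threshold.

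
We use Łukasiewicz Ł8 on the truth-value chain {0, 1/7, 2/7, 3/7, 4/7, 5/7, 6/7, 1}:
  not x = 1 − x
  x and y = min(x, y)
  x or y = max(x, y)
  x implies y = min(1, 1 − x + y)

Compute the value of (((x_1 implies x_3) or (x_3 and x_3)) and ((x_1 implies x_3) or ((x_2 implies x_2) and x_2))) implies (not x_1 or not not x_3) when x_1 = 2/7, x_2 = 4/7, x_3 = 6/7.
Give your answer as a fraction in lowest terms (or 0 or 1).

6/7

x_1 implies x_3 = 2/7 implies 6/7 = 1
x_3 and x_3 = 6/7 and 6/7 = 6/7
(x_1 implies x_3) or (x_3 and x_3) = 1 or 6/7 = 1
x_1 implies x_3 = 2/7 implies 6/7 = 1
x_2 implies x_2 = 4/7 implies 4/7 = 1
(x_2 implies x_2) and x_2 = 1 and 4/7 = 4/7
(x_1 implies x_3) or ((x_2 implies x_2) and x_2) = 1 or 4/7 = 1
((x_1 implies x_3) or (x_3 and x_3)) and ((x_1 implies x_3) or ((x_2 implies x_2) and x_2)) = 1 and 1 = 1
not x_1 = not 2/7 = 5/7
not x_3 = not 6/7 = 1/7
not not x_3 = not 1/7 = 6/7
not x_1 or not not x_3 = 5/7 or 6/7 = 6/7
(((x_1 implies x_3) or (x_3 and x_3)) and ((x_1 implies x_3) or ((x_2 implies x_2) and x_2))) implies (not x_1 or not not x_3) = 1 implies 6/7 = 6/7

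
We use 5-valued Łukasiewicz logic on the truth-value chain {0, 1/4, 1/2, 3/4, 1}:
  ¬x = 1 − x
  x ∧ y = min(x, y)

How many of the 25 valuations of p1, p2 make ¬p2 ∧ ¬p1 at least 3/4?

value 1: 1 assignment (counts)
value 3/4: 3 assignments (counts)
value 1/2: 5 assignments
value 1/4: 7 assignments
value 0: 9 assignments
So 4 of the 25 assignments meet the threshold.

4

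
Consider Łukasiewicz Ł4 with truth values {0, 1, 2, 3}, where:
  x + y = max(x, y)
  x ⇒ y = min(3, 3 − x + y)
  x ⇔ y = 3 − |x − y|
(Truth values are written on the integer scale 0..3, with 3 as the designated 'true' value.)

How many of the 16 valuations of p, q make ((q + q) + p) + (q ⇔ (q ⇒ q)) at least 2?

p = 0, q = 0 ↦ 0  <
p = 0, q = 1 ↦ 1  <
p = 0, q = 2 ↦ 2  ≥
p = 0, q = 3 ↦ 3  ≥
p = 1, q = 0 ↦ 1  <
p = 1, q = 1 ↦ 1  <
p = 1, q = 2 ↦ 2  ≥
p = 1, q = 3 ↦ 3  ≥
p = 2, q = 0 ↦ 2  ≥
p = 2, q = 1 ↦ 2  ≥
p = 2, q = 2 ↦ 2  ≥
p = 2, q = 3 ↦ 3  ≥
p = 3, q = 0 ↦ 3  ≥
p = 3, q = 1 ↦ 3  ≥
p = 3, q = 2 ↦ 3  ≥
p = 3, q = 3 ↦ 3  ≥
So 12 of the 16 assignments meet the threshold.

12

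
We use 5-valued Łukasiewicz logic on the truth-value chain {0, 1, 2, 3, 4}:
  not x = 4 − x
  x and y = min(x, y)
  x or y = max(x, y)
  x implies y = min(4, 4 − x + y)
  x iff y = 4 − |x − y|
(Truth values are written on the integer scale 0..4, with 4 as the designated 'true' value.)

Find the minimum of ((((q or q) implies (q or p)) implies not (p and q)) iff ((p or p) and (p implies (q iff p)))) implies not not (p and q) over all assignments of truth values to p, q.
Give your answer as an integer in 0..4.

Take p = 3, q = 1:
q or q = 1 or 1 = 1
q or p = 1 or 3 = 3
(q or q) implies (q or p) = 1 implies 3 = 4
p and q = 3 and 1 = 1
not (p and q) = not 1 = 3
((q or q) implies (q or p)) implies not (p and q) = 4 implies 3 = 3
p or p = 3 or 3 = 3
q iff p = 1 iff 3 = 2
p implies (q iff p) = 3 implies 2 = 3
(p or p) and (p implies (q iff p)) = 3 and 3 = 3
(((q or q) implies (q or p)) implies not (p and q)) iff ((p or p) and (p implies (q iff p))) = 3 iff 3 = 4
p and q = 3 and 1 = 1
not (p and q) = not 1 = 3
not not (p and q) = not 3 = 1
((((q or q) implies (q or p)) implies not (p and q)) iff ((p or p) and (p implies (q iff p)))) implies not not (p and q) = 4 implies 1 = 1
No assignment yields a value below 1, so this is the minimum.

1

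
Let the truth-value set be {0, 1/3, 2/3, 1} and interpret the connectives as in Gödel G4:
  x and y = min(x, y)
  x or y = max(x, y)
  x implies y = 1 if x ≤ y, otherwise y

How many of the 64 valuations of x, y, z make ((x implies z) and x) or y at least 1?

value 1: 19 assignments (counts)
value 2/3: 21 assignments
value 1/3: 17 assignments
value 0: 7 assignments
So 19 of the 64 assignments meet the threshold.

19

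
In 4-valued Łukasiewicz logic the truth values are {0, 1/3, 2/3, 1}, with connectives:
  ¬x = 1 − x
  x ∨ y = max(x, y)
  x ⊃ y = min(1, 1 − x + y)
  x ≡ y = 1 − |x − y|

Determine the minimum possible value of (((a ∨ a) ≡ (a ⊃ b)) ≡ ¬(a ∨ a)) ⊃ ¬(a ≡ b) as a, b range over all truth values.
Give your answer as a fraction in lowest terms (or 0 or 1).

Take a = 1/3, b = 0:
a ∨ a = 1/3 ∨ 1/3 = 1/3
a ⊃ b = 1/3 ⊃ 0 = 2/3
(a ∨ a) ≡ (a ⊃ b) = 1/3 ≡ 2/3 = 2/3
a ∨ a = 1/3 ∨ 1/3 = 1/3
¬(a ∨ a) = ¬1/3 = 2/3
((a ∨ a) ≡ (a ⊃ b)) ≡ ¬(a ∨ a) = 2/3 ≡ 2/3 = 1
a ≡ b = 1/3 ≡ 0 = 2/3
¬(a ≡ b) = ¬2/3 = 1/3
(((a ∨ a) ≡ (a ⊃ b)) ≡ ¬(a ∨ a)) ⊃ ¬(a ≡ b) = 1 ⊃ 1/3 = 1/3
No assignment yields a value below 1/3, so this is the minimum.

1/3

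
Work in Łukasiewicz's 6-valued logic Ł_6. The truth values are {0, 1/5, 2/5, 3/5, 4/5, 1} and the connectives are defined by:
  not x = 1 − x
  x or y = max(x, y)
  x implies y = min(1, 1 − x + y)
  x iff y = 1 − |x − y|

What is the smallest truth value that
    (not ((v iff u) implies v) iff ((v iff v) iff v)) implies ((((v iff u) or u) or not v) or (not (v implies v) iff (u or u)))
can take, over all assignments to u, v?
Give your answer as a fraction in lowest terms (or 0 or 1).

4/5

Take u = 1/5, v = 2/5:
v iff u = 2/5 iff 1/5 = 4/5
(v iff u) implies v = 4/5 implies 2/5 = 3/5
not ((v iff u) implies v) = not 3/5 = 2/5
v iff v = 2/5 iff 2/5 = 1
(v iff v) iff v = 1 iff 2/5 = 2/5
not ((v iff u) implies v) iff ((v iff v) iff v) = 2/5 iff 2/5 = 1
v iff u = 2/5 iff 1/5 = 4/5
(v iff u) or u = 4/5 or 1/5 = 4/5
not v = not 2/5 = 3/5
((v iff u) or u) or not v = 4/5 or 3/5 = 4/5
v implies v = 2/5 implies 2/5 = 1
not (v implies v) = not 1 = 0
u or u = 1/5 or 1/5 = 1/5
not (v implies v) iff (u or u) = 0 iff 1/5 = 4/5
(((v iff u) or u) or not v) or (not (v implies v) iff (u or u)) = 4/5 or 4/5 = 4/5
(not ((v iff u) implies v) iff ((v iff v) iff v)) implies ((((v iff u) or u) or not v) or (not (v implies v) iff (u or u))) = 1 implies 4/5 = 4/5
No assignment yields a value below 4/5, so this is the minimum.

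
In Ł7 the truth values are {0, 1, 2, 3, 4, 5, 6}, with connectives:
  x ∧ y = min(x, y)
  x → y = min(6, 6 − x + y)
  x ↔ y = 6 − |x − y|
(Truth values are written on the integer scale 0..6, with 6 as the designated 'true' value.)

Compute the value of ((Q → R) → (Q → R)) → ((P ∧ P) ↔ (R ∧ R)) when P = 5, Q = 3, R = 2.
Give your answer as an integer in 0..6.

Q → R = 3 → 2 = 5
Q → R = 3 → 2 = 5
(Q → R) → (Q → R) = 5 → 5 = 6
P ∧ P = 5 ∧ 5 = 5
R ∧ R = 2 ∧ 2 = 2
(P ∧ P) ↔ (R ∧ R) = 5 ↔ 2 = 3
((Q → R) → (Q → R)) → ((P ∧ P) ↔ (R ∧ R)) = 6 → 3 = 3

3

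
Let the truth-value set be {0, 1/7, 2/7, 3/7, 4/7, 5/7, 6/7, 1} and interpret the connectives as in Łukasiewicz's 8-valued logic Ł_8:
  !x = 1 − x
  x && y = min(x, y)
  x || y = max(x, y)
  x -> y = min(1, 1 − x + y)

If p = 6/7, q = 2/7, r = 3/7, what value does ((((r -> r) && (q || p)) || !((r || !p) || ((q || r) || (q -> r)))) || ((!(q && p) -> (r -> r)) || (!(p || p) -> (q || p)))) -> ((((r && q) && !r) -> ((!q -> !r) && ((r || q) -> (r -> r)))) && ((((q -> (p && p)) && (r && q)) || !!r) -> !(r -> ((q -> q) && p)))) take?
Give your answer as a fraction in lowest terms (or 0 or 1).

r -> r = 3/7 -> 3/7 = 1
q || p = 2/7 || 6/7 = 6/7
(r -> r) && (q || p) = 1 && 6/7 = 6/7
!p = !6/7 = 1/7
r || !p = 3/7 || 1/7 = 3/7
q || r = 2/7 || 3/7 = 3/7
q -> r = 2/7 -> 3/7 = 1
(q || r) || (q -> r) = 3/7 || 1 = 1
(r || !p) || ((q || r) || (q -> r)) = 3/7 || 1 = 1
!((r || !p) || ((q || r) || (q -> r))) = !1 = 0
((r -> r) && (q || p)) || !((r || !p) || ((q || r) || (q -> r))) = 6/7 || 0 = 6/7
q && p = 2/7 && 6/7 = 2/7
!(q && p) = !2/7 = 5/7
r -> r = 3/7 -> 3/7 = 1
!(q && p) -> (r -> r) = 5/7 -> 1 = 1
p || p = 6/7 || 6/7 = 6/7
!(p || p) = !6/7 = 1/7
q || p = 2/7 || 6/7 = 6/7
!(p || p) -> (q || p) = 1/7 -> 6/7 = 1
(!(q && p) -> (r -> r)) || (!(p || p) -> (q || p)) = 1 || 1 = 1
(((r -> r) && (q || p)) || !((r || !p) || ((q || r) || (q -> r)))) || ((!(q && p) -> (r -> r)) || (!(p || p) -> (q || p))) = 6/7 || 1 = 1
r && q = 3/7 && 2/7 = 2/7
!r = !3/7 = 4/7
(r && q) && !r = 2/7 && 4/7 = 2/7
!q = !2/7 = 5/7
!r = !3/7 = 4/7
!q -> !r = 5/7 -> 4/7 = 6/7
r || q = 3/7 || 2/7 = 3/7
r -> r = 3/7 -> 3/7 = 1
(r || q) -> (r -> r) = 3/7 -> 1 = 1
(!q -> !r) && ((r || q) -> (r -> r)) = 6/7 && 1 = 6/7
((r && q) && !r) -> ((!q -> !r) && ((r || q) -> (r -> r))) = 2/7 -> 6/7 = 1
p && p = 6/7 && 6/7 = 6/7
q -> (p && p) = 2/7 -> 6/7 = 1
r && q = 3/7 && 2/7 = 2/7
(q -> (p && p)) && (r && q) = 1 && 2/7 = 2/7
!r = !3/7 = 4/7
!!r = !4/7 = 3/7
((q -> (p && p)) && (r && q)) || !!r = 2/7 || 3/7 = 3/7
q -> q = 2/7 -> 2/7 = 1
(q -> q) && p = 1 && 6/7 = 6/7
r -> ((q -> q) && p) = 3/7 -> 6/7 = 1
!(r -> ((q -> q) && p)) = !1 = 0
(((q -> (p && p)) && (r && q)) || !!r) -> !(r -> ((q -> q) && p)) = 3/7 -> 0 = 4/7
(((r && q) && !r) -> ((!q -> !r) && ((r || q) -> (r -> r)))) && ((((q -> (p && p)) && (r && q)) || !!r) -> !(r -> ((q -> q) && p))) = 1 && 4/7 = 4/7
((((r -> r) && (q || p)) || !((r || !p) || ((q || r) || (q -> r)))) || ((!(q && p) -> (r -> r)) || (!(p || p) -> (q || p)))) -> ((((r && q) && !r) -> ((!q -> !r) && ((r || q) -> (r -> r)))) && ((((q -> (p && p)) && (r && q)) || !!r) -> !(r -> ((q -> q) && p)))) = 1 -> 4/7 = 4/7

4/7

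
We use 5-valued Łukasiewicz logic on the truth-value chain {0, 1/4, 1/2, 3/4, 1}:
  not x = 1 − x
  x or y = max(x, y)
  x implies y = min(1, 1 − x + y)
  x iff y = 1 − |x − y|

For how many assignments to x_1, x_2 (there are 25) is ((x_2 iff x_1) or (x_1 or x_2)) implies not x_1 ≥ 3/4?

value 1: 9 assignments (counts)
value 3/4: 4 assignments (counts)
value 1/2: 5 assignments
value 1/4: 2 assignments
value 0: 5 assignments
So 13 of the 25 assignments meet the threshold.

13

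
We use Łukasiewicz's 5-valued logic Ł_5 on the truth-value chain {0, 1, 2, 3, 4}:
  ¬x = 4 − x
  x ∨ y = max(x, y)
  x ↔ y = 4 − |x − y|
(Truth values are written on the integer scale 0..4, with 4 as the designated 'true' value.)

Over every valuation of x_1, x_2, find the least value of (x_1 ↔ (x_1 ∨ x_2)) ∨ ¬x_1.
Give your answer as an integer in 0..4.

Take x_1 = 2, x_2 = 4:
x_1 ∨ x_2 = 2 ∨ 4 = 4
x_1 ↔ (x_1 ∨ x_2) = 2 ↔ 4 = 2
¬x_1 = ¬2 = 2
(x_1 ↔ (x_1 ∨ x_2)) ∨ ¬x_1 = 2 ∨ 2 = 2
No assignment yields a value below 2, so this is the minimum.

2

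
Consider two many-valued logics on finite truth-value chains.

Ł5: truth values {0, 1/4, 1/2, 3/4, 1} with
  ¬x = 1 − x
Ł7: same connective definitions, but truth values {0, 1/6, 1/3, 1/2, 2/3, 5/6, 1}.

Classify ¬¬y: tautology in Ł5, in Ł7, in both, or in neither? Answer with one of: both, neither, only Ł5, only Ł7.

neither

In Ł5: at y = 0 the value is 0 — not a tautology.
In Ł7: at y = 0 the value is 0 — not a tautology.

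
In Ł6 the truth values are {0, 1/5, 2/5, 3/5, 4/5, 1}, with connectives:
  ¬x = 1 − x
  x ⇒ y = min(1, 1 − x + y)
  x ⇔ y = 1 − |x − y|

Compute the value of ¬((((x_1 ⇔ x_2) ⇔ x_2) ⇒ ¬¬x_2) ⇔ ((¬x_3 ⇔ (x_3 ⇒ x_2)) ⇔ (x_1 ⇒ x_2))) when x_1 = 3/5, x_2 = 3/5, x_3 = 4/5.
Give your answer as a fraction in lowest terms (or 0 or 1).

3/5

x_1 ⇔ x_2 = 3/5 ⇔ 3/5 = 1
(x_1 ⇔ x_2) ⇔ x_2 = 1 ⇔ 3/5 = 3/5
¬x_2 = ¬3/5 = 2/5
¬¬x_2 = ¬2/5 = 3/5
((x_1 ⇔ x_2) ⇔ x_2) ⇒ ¬¬x_2 = 3/5 ⇒ 3/5 = 1
¬x_3 = ¬4/5 = 1/5
x_3 ⇒ x_2 = 4/5 ⇒ 3/5 = 4/5
¬x_3 ⇔ (x_3 ⇒ x_2) = 1/5 ⇔ 4/5 = 2/5
x_1 ⇒ x_2 = 3/5 ⇒ 3/5 = 1
(¬x_3 ⇔ (x_3 ⇒ x_2)) ⇔ (x_1 ⇒ x_2) = 2/5 ⇔ 1 = 2/5
(((x_1 ⇔ x_2) ⇔ x_2) ⇒ ¬¬x_2) ⇔ ((¬x_3 ⇔ (x_3 ⇒ x_2)) ⇔ (x_1 ⇒ x_2)) = 1 ⇔ 2/5 = 2/5
¬((((x_1 ⇔ x_2) ⇔ x_2) ⇒ ¬¬x_2) ⇔ ((¬x_3 ⇔ (x_3 ⇒ x_2)) ⇔ (x_1 ⇒ x_2))) = ¬2/5 = 3/5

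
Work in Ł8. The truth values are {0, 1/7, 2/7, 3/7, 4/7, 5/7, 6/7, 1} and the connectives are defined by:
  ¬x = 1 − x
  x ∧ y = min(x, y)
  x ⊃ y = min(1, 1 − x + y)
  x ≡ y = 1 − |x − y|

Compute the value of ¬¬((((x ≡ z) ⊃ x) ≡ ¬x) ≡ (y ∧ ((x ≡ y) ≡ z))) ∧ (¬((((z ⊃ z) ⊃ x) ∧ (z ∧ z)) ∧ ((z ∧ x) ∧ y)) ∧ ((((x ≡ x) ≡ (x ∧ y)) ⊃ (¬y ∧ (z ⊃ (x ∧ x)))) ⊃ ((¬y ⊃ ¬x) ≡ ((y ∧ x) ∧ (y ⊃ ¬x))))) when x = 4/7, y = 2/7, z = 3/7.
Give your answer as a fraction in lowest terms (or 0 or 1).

4/7

x ≡ z = 4/7 ≡ 3/7 = 6/7
(x ≡ z) ⊃ x = 6/7 ⊃ 4/7 = 5/7
¬x = ¬4/7 = 3/7
((x ≡ z) ⊃ x) ≡ ¬x = 5/7 ≡ 3/7 = 5/7
x ≡ y = 4/7 ≡ 2/7 = 5/7
(x ≡ y) ≡ z = 5/7 ≡ 3/7 = 5/7
y ∧ ((x ≡ y) ≡ z) = 2/7 ∧ 5/7 = 2/7
(((x ≡ z) ⊃ x) ≡ ¬x) ≡ (y ∧ ((x ≡ y) ≡ z)) = 5/7 ≡ 2/7 = 4/7
¬((((x ≡ z) ⊃ x) ≡ ¬x) ≡ (y ∧ ((x ≡ y) ≡ z))) = ¬4/7 = 3/7
¬¬((((x ≡ z) ⊃ x) ≡ ¬x) ≡ (y ∧ ((x ≡ y) ≡ z))) = ¬3/7 = 4/7
z ⊃ z = 3/7 ⊃ 3/7 = 1
(z ⊃ z) ⊃ x = 1 ⊃ 4/7 = 4/7
z ∧ z = 3/7 ∧ 3/7 = 3/7
((z ⊃ z) ⊃ x) ∧ (z ∧ z) = 4/7 ∧ 3/7 = 3/7
z ∧ x = 3/7 ∧ 4/7 = 3/7
(z ∧ x) ∧ y = 3/7 ∧ 2/7 = 2/7
(((z ⊃ z) ⊃ x) ∧ (z ∧ z)) ∧ ((z ∧ x) ∧ y) = 3/7 ∧ 2/7 = 2/7
¬((((z ⊃ z) ⊃ x) ∧ (z ∧ z)) ∧ ((z ∧ x) ∧ y)) = ¬2/7 = 5/7
x ≡ x = 4/7 ≡ 4/7 = 1
x ∧ y = 4/7 ∧ 2/7 = 2/7
(x ≡ x) ≡ (x ∧ y) = 1 ≡ 2/7 = 2/7
¬y = ¬2/7 = 5/7
x ∧ x = 4/7 ∧ 4/7 = 4/7
z ⊃ (x ∧ x) = 3/7 ⊃ 4/7 = 1
¬y ∧ (z ⊃ (x ∧ x)) = 5/7 ∧ 1 = 5/7
((x ≡ x) ≡ (x ∧ y)) ⊃ (¬y ∧ (z ⊃ (x ∧ x))) = 2/7 ⊃ 5/7 = 1
¬y = ¬2/7 = 5/7
¬x = ¬4/7 = 3/7
¬y ⊃ ¬x = 5/7 ⊃ 3/7 = 5/7
y ∧ x = 2/7 ∧ 4/7 = 2/7
¬x = ¬4/7 = 3/7
y ⊃ ¬x = 2/7 ⊃ 3/7 = 1
(y ∧ x) ∧ (y ⊃ ¬x) = 2/7 ∧ 1 = 2/7
(¬y ⊃ ¬x) ≡ ((y ∧ x) ∧ (y ⊃ ¬x)) = 5/7 ≡ 2/7 = 4/7
(((x ≡ x) ≡ (x ∧ y)) ⊃ (¬y ∧ (z ⊃ (x ∧ x)))) ⊃ ((¬y ⊃ ¬x) ≡ ((y ∧ x) ∧ (y ⊃ ¬x))) = 1 ⊃ 4/7 = 4/7
¬((((z ⊃ z) ⊃ x) ∧ (z ∧ z)) ∧ ((z ∧ x) ∧ y)) ∧ ((((x ≡ x) ≡ (x ∧ y)) ⊃ (¬y ∧ (z ⊃ (x ∧ x)))) ⊃ ((¬y ⊃ ¬x) ≡ ((y ∧ x) ∧ (y ⊃ ¬x)))) = 5/7 ∧ 4/7 = 4/7
¬¬((((x ≡ z) ⊃ x) ≡ ¬x) ≡ (y ∧ ((x ≡ y) ≡ z))) ∧ (¬((((z ⊃ z) ⊃ x) ∧ (z ∧ z)) ∧ ((z ∧ x) ∧ y)) ∧ ((((x ≡ x) ≡ (x ∧ y)) ⊃ (¬y ∧ (z ⊃ (x ∧ x)))) ⊃ ((¬y ⊃ ¬x) ≡ ((y ∧ x) ∧ (y ⊃ ¬x))))) = 4/7 ∧ 4/7 = 4/7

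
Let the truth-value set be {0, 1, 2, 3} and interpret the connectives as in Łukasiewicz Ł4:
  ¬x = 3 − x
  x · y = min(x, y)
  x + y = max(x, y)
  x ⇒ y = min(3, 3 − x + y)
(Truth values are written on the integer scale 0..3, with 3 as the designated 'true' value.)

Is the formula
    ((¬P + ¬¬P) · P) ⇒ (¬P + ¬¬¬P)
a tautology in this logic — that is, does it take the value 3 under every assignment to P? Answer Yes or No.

No

Counterexample: take P = 2.
¬P = ¬2 = 1
¬P = ¬2 = 1
¬¬P = ¬1 = 2
¬P + ¬¬P = 1 + 2 = 2
(¬P + ¬¬P) · P = 2 · 2 = 2
¬P = ¬2 = 1
¬P = ¬2 = 1
¬¬P = ¬1 = 2
¬¬¬P = ¬2 = 1
¬P + ¬¬¬P = 1 + 1 = 1
((¬P + ¬¬P) · P) ⇒ (¬P + ¬¬¬P) = 2 ⇒ 1 = 2
This gives 2 ≠ 3.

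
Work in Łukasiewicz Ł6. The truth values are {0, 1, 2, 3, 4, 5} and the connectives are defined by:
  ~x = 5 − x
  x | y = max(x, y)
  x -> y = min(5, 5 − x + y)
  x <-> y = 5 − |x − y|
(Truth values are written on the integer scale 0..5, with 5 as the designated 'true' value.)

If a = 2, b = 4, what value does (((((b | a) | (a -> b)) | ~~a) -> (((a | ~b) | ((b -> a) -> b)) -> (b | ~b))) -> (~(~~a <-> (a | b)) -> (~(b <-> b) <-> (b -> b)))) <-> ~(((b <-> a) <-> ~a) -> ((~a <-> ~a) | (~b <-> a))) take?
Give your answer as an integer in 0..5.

1

b | a = 4 | 2 = 4
a -> b = 2 -> 4 = 5
(b | a) | (a -> b) = 4 | 5 = 5
~a = ~2 = 3
~~a = ~3 = 2
((b | a) | (a -> b)) | ~~a = 5 | 2 = 5
~b = ~4 = 1
a | ~b = 2 | 1 = 2
b -> a = 4 -> 2 = 3
(b -> a) -> b = 3 -> 4 = 5
(a | ~b) | ((b -> a) -> b) = 2 | 5 = 5
~b = ~4 = 1
b | ~b = 4 | 1 = 4
((a | ~b) | ((b -> a) -> b)) -> (b | ~b) = 5 -> 4 = 4
(((b | a) | (a -> b)) | ~~a) -> (((a | ~b) | ((b -> a) -> b)) -> (b | ~b)) = 5 -> 4 = 4
~a = ~2 = 3
~~a = ~3 = 2
a | b = 2 | 4 = 4
~~a <-> (a | b) = 2 <-> 4 = 3
~(~~a <-> (a | b)) = ~3 = 2
b <-> b = 4 <-> 4 = 5
~(b <-> b) = ~5 = 0
b -> b = 4 -> 4 = 5
~(b <-> b) <-> (b -> b) = 0 <-> 5 = 0
~(~~a <-> (a | b)) -> (~(b <-> b) <-> (b -> b)) = 2 -> 0 = 3
((((b | a) | (a -> b)) | ~~a) -> (((a | ~b) | ((b -> a) -> b)) -> (b | ~b))) -> (~(~~a <-> (a | b)) -> (~(b <-> b) <-> (b -> b))) = 4 -> 3 = 4
b <-> a = 4 <-> 2 = 3
~a = ~2 = 3
(b <-> a) <-> ~a = 3 <-> 3 = 5
~a = ~2 = 3
~a = ~2 = 3
~a <-> ~a = 3 <-> 3 = 5
~b = ~4 = 1
~b <-> a = 1 <-> 2 = 4
(~a <-> ~a) | (~b <-> a) = 5 | 4 = 5
((b <-> a) <-> ~a) -> ((~a <-> ~a) | (~b <-> a)) = 5 -> 5 = 5
~(((b <-> a) <-> ~a) -> ((~a <-> ~a) | (~b <-> a))) = ~5 = 0
(((((b | a) | (a -> b)) | ~~a) -> (((a | ~b) | ((b -> a) -> b)) -> (b | ~b))) -> (~(~~a <-> (a | b)) -> (~(b <-> b) <-> (b -> b)))) <-> ~(((b <-> a) <-> ~a) -> ((~a <-> ~a) | (~b <-> a))) = 4 <-> 0 = 1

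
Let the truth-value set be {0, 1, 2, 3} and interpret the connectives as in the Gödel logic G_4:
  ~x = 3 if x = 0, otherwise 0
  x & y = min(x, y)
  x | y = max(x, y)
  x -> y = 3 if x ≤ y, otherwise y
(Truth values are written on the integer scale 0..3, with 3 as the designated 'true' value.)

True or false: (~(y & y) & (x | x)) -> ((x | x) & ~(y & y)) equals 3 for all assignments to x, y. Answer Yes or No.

x = 0, y = 0 ↦ 3
x = 0, y = 1 ↦ 3
x = 0, y = 2 ↦ 3
x = 0, y = 3 ↦ 3
x = 1, y = 0 ↦ 3
x = 1, y = 1 ↦ 3
x = 1, y = 2 ↦ 3
x = 1, y = 3 ↦ 3
x = 2, y = 0 ↦ 3
x = 2, y = 1 ↦ 3
x = 2, y = 2 ↦ 3
x = 2, y = 3 ↦ 3
x = 3, y = 0 ↦ 3
x = 3, y = 1 ↦ 3
x = 3, y = 2 ↦ 3
x = 3, y = 3 ↦ 3
Every assignment gives a value ≥ 3.

Yes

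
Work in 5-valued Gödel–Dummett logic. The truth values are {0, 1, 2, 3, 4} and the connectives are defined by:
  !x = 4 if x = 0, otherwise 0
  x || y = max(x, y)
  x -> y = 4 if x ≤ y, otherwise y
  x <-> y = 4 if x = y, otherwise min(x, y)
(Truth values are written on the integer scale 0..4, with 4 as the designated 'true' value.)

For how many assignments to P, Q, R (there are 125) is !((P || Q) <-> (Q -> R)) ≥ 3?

value 4: 25 assignments (counts)
value 0: 100 assignments
So 25 of the 125 assignments meet the threshold.

25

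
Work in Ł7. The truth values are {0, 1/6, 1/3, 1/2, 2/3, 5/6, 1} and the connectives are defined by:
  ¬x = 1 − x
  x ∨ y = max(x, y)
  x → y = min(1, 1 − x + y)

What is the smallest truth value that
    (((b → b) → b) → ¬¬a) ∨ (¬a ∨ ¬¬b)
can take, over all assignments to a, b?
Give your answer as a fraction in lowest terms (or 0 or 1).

2/3

Take a = 1/3, b = 2/3:
b → b = 2/3 → 2/3 = 1
(b → b) → b = 1 → 2/3 = 2/3
¬a = ¬1/3 = 2/3
¬¬a = ¬2/3 = 1/3
((b → b) → b) → ¬¬a = 2/3 → 1/3 = 2/3
¬a = ¬1/3 = 2/3
¬b = ¬2/3 = 1/3
¬¬b = ¬1/3 = 2/3
¬a ∨ ¬¬b = 2/3 ∨ 2/3 = 2/3
(((b → b) → b) → ¬¬a) ∨ (¬a ∨ ¬¬b) = 2/3 ∨ 2/3 = 2/3
No assignment yields a value below 2/3, so this is the minimum.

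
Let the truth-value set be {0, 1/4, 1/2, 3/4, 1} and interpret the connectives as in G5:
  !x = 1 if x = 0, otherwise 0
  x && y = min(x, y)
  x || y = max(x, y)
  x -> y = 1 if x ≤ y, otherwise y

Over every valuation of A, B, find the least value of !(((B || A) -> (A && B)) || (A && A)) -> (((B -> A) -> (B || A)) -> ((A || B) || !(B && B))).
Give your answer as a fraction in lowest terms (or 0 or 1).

1/4

Take A = 0, B = 1/4:
B || A = 1/4 || 0 = 1/4
A && B = 0 && 1/4 = 0
(B || A) -> (A && B) = 1/4 -> 0 = 0
A && A = 0 && 0 = 0
((B || A) -> (A && B)) || (A && A) = 0 || 0 = 0
!(((B || A) -> (A && B)) || (A && A)) = !0 = 1
B -> A = 1/4 -> 0 = 0
B || A = 1/4 || 0 = 1/4
(B -> A) -> (B || A) = 0 -> 1/4 = 1
A || B = 0 || 1/4 = 1/4
B && B = 1/4 && 1/4 = 1/4
!(B && B) = !1/4 = 0
(A || B) || !(B && B) = 1/4 || 0 = 1/4
((B -> A) -> (B || A)) -> ((A || B) || !(B && B)) = 1 -> 1/4 = 1/4
!(((B || A) -> (A && B)) || (A && A)) -> (((B -> A) -> (B || A)) -> ((A || B) || !(B && B))) = 1 -> 1/4 = 1/4
No assignment yields a value below 1/4, so this is the minimum.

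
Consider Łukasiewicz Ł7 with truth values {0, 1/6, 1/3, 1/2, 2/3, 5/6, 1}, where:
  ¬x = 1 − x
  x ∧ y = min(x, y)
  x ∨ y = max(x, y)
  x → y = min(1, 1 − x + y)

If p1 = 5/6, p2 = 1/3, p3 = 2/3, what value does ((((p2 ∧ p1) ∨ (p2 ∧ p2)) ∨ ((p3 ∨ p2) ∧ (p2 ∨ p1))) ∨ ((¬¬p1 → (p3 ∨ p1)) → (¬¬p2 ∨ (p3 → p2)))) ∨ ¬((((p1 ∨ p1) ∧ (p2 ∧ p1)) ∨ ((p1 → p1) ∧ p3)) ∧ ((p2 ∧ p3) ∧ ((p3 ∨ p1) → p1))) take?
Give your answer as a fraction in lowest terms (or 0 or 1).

2/3

p2 ∧ p1 = 1/3 ∧ 5/6 = 1/3
p2 ∧ p2 = 1/3 ∧ 1/3 = 1/3
(p2 ∧ p1) ∨ (p2 ∧ p2) = 1/3 ∨ 1/3 = 1/3
p3 ∨ p2 = 2/3 ∨ 1/3 = 2/3
p2 ∨ p1 = 1/3 ∨ 5/6 = 5/6
(p3 ∨ p2) ∧ (p2 ∨ p1) = 2/3 ∧ 5/6 = 2/3
((p2 ∧ p1) ∨ (p2 ∧ p2)) ∨ ((p3 ∨ p2) ∧ (p2 ∨ p1)) = 1/3 ∨ 2/3 = 2/3
¬p1 = ¬5/6 = 1/6
¬¬p1 = ¬1/6 = 5/6
p3 ∨ p1 = 2/3 ∨ 5/6 = 5/6
¬¬p1 → (p3 ∨ p1) = 5/6 → 5/6 = 1
¬p2 = ¬1/3 = 2/3
¬¬p2 = ¬2/3 = 1/3
p3 → p2 = 2/3 → 1/3 = 2/3
¬¬p2 ∨ (p3 → p2) = 1/3 ∨ 2/3 = 2/3
(¬¬p1 → (p3 ∨ p1)) → (¬¬p2 ∨ (p3 → p2)) = 1 → 2/3 = 2/3
(((p2 ∧ p1) ∨ (p2 ∧ p2)) ∨ ((p3 ∨ p2) ∧ (p2 ∨ p1))) ∨ ((¬¬p1 → (p3 ∨ p1)) → (¬¬p2 ∨ (p3 → p2))) = 2/3 ∨ 2/3 = 2/3
p1 ∨ p1 = 5/6 ∨ 5/6 = 5/6
p2 ∧ p1 = 1/3 ∧ 5/6 = 1/3
(p1 ∨ p1) ∧ (p2 ∧ p1) = 5/6 ∧ 1/3 = 1/3
p1 → p1 = 5/6 → 5/6 = 1
(p1 → p1) ∧ p3 = 1 ∧ 2/3 = 2/3
((p1 ∨ p1) ∧ (p2 ∧ p1)) ∨ ((p1 → p1) ∧ p3) = 1/3 ∨ 2/3 = 2/3
p2 ∧ p3 = 1/3 ∧ 2/3 = 1/3
p3 ∨ p1 = 2/3 ∨ 5/6 = 5/6
(p3 ∨ p1) → p1 = 5/6 → 5/6 = 1
(p2 ∧ p3) ∧ ((p3 ∨ p1) → p1) = 1/3 ∧ 1 = 1/3
(((p1 ∨ p1) ∧ (p2 ∧ p1)) ∨ ((p1 → p1) ∧ p3)) ∧ ((p2 ∧ p3) ∧ ((p3 ∨ p1) → p1)) = 2/3 ∧ 1/3 = 1/3
¬((((p1 ∨ p1) ∧ (p2 ∧ p1)) ∨ ((p1 → p1) ∧ p3)) ∧ ((p2 ∧ p3) ∧ ((p3 ∨ p1) → p1))) = ¬1/3 = 2/3
((((p2 ∧ p1) ∨ (p2 ∧ p2)) ∨ ((p3 ∨ p2) ∧ (p2 ∨ p1))) ∨ ((¬¬p1 → (p3 ∨ p1)) → (¬¬p2 ∨ (p3 → p2)))) ∨ ¬((((p1 ∨ p1) ∧ (p2 ∧ p1)) ∨ ((p1 → p1) ∧ p3)) ∧ ((p2 ∧ p3) ∧ ((p3 ∨ p1) → p1))) = 2/3 ∨ 2/3 = 2/3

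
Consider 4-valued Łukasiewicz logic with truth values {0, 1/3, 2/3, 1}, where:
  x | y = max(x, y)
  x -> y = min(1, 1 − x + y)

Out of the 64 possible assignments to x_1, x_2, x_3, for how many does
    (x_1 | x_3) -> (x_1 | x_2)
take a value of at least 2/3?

value 1: 50 assignments (counts)
value 2/3: 9 assignments (counts)
value 1/3: 4 assignments
value 0: 1 assignment
So 59 of the 64 assignments meet the threshold.

59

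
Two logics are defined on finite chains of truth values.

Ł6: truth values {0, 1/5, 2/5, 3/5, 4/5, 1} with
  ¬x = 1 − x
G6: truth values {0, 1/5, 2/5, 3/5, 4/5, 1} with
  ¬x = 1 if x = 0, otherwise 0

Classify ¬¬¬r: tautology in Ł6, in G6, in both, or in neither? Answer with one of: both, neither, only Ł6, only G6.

In Ł6: at r = 1/5 the value is 4/5 — not a tautology.
In G6: at r = 1/5 the value is 0 — not a tautology.

neither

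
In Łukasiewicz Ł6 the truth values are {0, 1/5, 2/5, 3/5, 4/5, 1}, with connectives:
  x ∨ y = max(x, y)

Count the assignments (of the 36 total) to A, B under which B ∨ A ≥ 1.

value 1: 11 assignments (counts)
value 4/5: 9 assignments
value 3/5: 7 assignments
value 2/5: 5 assignments
value 1/5: 3 assignments
value 0: 1 assignment
So 11 of the 36 assignments meet the threshold.

11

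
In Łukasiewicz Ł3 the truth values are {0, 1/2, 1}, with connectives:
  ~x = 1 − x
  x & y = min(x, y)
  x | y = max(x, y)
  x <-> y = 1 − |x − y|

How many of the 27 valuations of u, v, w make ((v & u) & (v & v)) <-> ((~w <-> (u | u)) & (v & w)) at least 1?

value 1: 16 assignments (counts)
value 1/2: 8 assignments
value 0: 3 assignments
So 16 of the 27 assignments meet the threshold.

16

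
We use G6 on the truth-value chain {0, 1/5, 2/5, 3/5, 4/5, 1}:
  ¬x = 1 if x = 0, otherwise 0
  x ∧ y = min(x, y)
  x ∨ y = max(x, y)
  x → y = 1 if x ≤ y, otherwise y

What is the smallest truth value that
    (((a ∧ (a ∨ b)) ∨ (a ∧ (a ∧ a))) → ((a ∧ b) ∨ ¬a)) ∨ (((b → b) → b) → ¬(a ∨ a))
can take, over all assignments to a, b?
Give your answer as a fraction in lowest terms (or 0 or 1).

Take a = 2/5, b = 1/5:
a ∨ b = 2/5 ∨ 1/5 = 2/5
a ∧ (a ∨ b) = 2/5 ∧ 2/5 = 2/5
a ∧ a = 2/5 ∧ 2/5 = 2/5
a ∧ (a ∧ a) = 2/5 ∧ 2/5 = 2/5
(a ∧ (a ∨ b)) ∨ (a ∧ (a ∧ a)) = 2/5 ∨ 2/5 = 2/5
a ∧ b = 2/5 ∧ 1/5 = 1/5
¬a = ¬2/5 = 0
(a ∧ b) ∨ ¬a = 1/5 ∨ 0 = 1/5
((a ∧ (a ∨ b)) ∨ (a ∧ (a ∧ a))) → ((a ∧ b) ∨ ¬a) = 2/5 → 1/5 = 1/5
b → b = 1/5 → 1/5 = 1
(b → b) → b = 1 → 1/5 = 1/5
a ∨ a = 2/5 ∨ 2/5 = 2/5
¬(a ∨ a) = ¬2/5 = 0
((b → b) → b) → ¬(a ∨ a) = 1/5 → 0 = 0
(((a ∧ (a ∨ b)) ∨ (a ∧ (a ∧ a))) → ((a ∧ b) ∨ ¬a)) ∨ (((b → b) → b) → ¬(a ∨ a)) = 1/5 ∨ 0 = 1/5
No assignment yields a value below 1/5, so this is the minimum.

1/5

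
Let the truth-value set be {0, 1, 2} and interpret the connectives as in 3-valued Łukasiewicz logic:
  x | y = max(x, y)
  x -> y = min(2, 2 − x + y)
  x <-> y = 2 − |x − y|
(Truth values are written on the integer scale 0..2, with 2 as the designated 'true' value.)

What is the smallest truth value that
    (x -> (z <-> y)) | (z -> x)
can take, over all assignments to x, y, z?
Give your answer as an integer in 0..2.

Take x = 1, y = 0, z = 2:
z <-> y = 2 <-> 0 = 0
x -> (z <-> y) = 1 -> 0 = 1
z -> x = 2 -> 1 = 1
(x -> (z <-> y)) | (z -> x) = 1 | 1 = 1
No assignment yields a value below 1, so this is the minimum.

1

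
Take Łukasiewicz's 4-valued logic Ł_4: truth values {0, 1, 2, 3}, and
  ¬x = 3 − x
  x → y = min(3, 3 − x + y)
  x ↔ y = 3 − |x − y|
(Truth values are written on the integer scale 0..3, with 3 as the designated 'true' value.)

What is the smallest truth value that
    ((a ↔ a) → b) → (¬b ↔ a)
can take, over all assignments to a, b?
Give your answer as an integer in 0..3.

Take a = 3, b = 3:
a ↔ a = 3 ↔ 3 = 3
(a ↔ a) → b = 3 → 3 = 3
¬b = ¬3 = 0
¬b ↔ a = 0 ↔ 3 = 0
((a ↔ a) → b) → (¬b ↔ a) = 3 → 0 = 0
No assignment yields a value below 0, so this is the minimum.

0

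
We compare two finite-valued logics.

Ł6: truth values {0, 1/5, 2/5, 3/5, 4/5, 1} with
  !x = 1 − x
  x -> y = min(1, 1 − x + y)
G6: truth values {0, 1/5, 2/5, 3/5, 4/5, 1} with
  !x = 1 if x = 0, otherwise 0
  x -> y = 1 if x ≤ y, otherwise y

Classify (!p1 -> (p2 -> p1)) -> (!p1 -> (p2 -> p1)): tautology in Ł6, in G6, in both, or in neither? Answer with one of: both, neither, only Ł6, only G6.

both

In Ł6: every assignment gives 1 — tautology.
In G6: every assignment gives 1 — tautology.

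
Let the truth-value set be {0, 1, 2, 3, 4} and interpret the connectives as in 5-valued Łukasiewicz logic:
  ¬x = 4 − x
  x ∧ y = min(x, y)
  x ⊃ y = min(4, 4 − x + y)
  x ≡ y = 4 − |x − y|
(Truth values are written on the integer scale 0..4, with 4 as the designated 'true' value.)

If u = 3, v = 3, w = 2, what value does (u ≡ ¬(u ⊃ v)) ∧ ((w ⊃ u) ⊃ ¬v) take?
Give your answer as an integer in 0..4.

u ⊃ v = 3 ⊃ 3 = 4
¬(u ⊃ v) = ¬4 = 0
u ≡ ¬(u ⊃ v) = 3 ≡ 0 = 1
w ⊃ u = 2 ⊃ 3 = 4
¬v = ¬3 = 1
(w ⊃ u) ⊃ ¬v = 4 ⊃ 1 = 1
(u ≡ ¬(u ⊃ v)) ∧ ((w ⊃ u) ⊃ ¬v) = 1 ∧ 1 = 1

1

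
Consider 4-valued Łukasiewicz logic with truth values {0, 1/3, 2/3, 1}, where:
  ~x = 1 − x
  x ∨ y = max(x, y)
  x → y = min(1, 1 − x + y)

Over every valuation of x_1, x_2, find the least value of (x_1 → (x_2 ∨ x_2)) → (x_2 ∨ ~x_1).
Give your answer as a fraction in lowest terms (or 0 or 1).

2/3

Take x_1 = 1/3, x_2 = 1/3:
x_2 ∨ x_2 = 1/3 ∨ 1/3 = 1/3
x_1 → (x_2 ∨ x_2) = 1/3 → 1/3 = 1
~x_1 = ~1/3 = 2/3
x_2 ∨ ~x_1 = 1/3 ∨ 2/3 = 2/3
(x_1 → (x_2 ∨ x_2)) → (x_2 ∨ ~x_1) = 1 → 2/3 = 2/3
No assignment yields a value below 2/3, so this is the minimum.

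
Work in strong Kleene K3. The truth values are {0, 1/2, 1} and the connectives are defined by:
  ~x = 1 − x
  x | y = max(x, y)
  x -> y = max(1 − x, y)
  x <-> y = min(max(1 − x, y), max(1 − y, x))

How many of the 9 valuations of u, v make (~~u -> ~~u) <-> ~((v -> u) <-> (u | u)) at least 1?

u = 0, v = 0 ↦ 1  ≥
u = 0, v = 1/2 ↦ 1/2  <
u = 0, v = 1 ↦ 0  <
u = 1/2, v = 0 ↦ 1/2  <
u = 1/2, v = 1/2 ↦ 1/2  <
u = 1/2, v = 1 ↦ 1/2  <
u = 1, v = 0 ↦ 0  <
u = 1, v = 1/2 ↦ 0  <
u = 1, v = 1 ↦ 0  <
So 1 of the 9 assignments meets the threshold.

1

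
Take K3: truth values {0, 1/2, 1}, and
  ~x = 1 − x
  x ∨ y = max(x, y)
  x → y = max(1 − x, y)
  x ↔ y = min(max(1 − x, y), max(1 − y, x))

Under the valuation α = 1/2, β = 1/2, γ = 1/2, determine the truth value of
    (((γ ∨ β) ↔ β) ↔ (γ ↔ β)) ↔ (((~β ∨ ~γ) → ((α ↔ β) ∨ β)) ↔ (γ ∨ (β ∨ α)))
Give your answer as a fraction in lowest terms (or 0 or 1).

γ ∨ β = 1/2 ∨ 1/2 = 1/2
(γ ∨ β) ↔ β = 1/2 ↔ 1/2 = 1/2
γ ↔ β = 1/2 ↔ 1/2 = 1/2
((γ ∨ β) ↔ β) ↔ (γ ↔ β) = 1/2 ↔ 1/2 = 1/2
~β = ~1/2 = 1/2
~γ = ~1/2 = 1/2
~β ∨ ~γ = 1/2 ∨ 1/2 = 1/2
α ↔ β = 1/2 ↔ 1/2 = 1/2
(α ↔ β) ∨ β = 1/2 ∨ 1/2 = 1/2
(~β ∨ ~γ) → ((α ↔ β) ∨ β) = 1/2 → 1/2 = 1/2
β ∨ α = 1/2 ∨ 1/2 = 1/2
γ ∨ (β ∨ α) = 1/2 ∨ 1/2 = 1/2
((~β ∨ ~γ) → ((α ↔ β) ∨ β)) ↔ (γ ∨ (β ∨ α)) = 1/2 ↔ 1/2 = 1/2
(((γ ∨ β) ↔ β) ↔ (γ ↔ β)) ↔ (((~β ∨ ~γ) → ((α ↔ β) ∨ β)) ↔ (γ ∨ (β ∨ α))) = 1/2 ↔ 1/2 = 1/2

1/2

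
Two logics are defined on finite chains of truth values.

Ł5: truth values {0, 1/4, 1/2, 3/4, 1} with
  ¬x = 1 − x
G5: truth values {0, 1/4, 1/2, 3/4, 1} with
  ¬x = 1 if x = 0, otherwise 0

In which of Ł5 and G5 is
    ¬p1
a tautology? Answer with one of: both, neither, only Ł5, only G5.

In Ł5: at p1 = 1/4 the value is 3/4 — not a tautology.
In G5: at p1 = 1/4 the value is 0 — not a tautology.

neither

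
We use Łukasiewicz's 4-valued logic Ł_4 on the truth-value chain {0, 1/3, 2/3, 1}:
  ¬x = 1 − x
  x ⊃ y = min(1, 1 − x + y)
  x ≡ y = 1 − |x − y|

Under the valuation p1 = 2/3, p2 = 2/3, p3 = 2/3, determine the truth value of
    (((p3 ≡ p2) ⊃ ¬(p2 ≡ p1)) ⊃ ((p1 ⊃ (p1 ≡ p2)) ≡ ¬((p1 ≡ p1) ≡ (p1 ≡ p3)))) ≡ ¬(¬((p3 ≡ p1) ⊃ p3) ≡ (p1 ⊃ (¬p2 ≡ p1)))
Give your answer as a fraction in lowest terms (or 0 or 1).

p3 ≡ p2 = 2/3 ≡ 2/3 = 1
p2 ≡ p1 = 2/3 ≡ 2/3 = 1
¬(p2 ≡ p1) = ¬1 = 0
(p3 ≡ p2) ⊃ ¬(p2 ≡ p1) = 1 ⊃ 0 = 0
p1 ≡ p2 = 2/3 ≡ 2/3 = 1
p1 ⊃ (p1 ≡ p2) = 2/3 ⊃ 1 = 1
p1 ≡ p1 = 2/3 ≡ 2/3 = 1
p1 ≡ p3 = 2/3 ≡ 2/3 = 1
(p1 ≡ p1) ≡ (p1 ≡ p3) = 1 ≡ 1 = 1
¬((p1 ≡ p1) ≡ (p1 ≡ p3)) = ¬1 = 0
(p1 ⊃ (p1 ≡ p2)) ≡ ¬((p1 ≡ p1) ≡ (p1 ≡ p3)) = 1 ≡ 0 = 0
((p3 ≡ p2) ⊃ ¬(p2 ≡ p1)) ⊃ ((p1 ⊃ (p1 ≡ p2)) ≡ ¬((p1 ≡ p1) ≡ (p1 ≡ p3))) = 0 ⊃ 0 = 1
p3 ≡ p1 = 2/3 ≡ 2/3 = 1
(p3 ≡ p1) ⊃ p3 = 1 ⊃ 2/3 = 2/3
¬((p3 ≡ p1) ⊃ p3) = ¬2/3 = 1/3
¬p2 = ¬2/3 = 1/3
¬p2 ≡ p1 = 1/3 ≡ 2/3 = 2/3
p1 ⊃ (¬p2 ≡ p1) = 2/3 ⊃ 2/3 = 1
¬((p3 ≡ p1) ⊃ p3) ≡ (p1 ⊃ (¬p2 ≡ p1)) = 1/3 ≡ 1 = 1/3
¬(¬((p3 ≡ p1) ⊃ p3) ≡ (p1 ⊃ (¬p2 ≡ p1))) = ¬1/3 = 2/3
(((p3 ≡ p2) ⊃ ¬(p2 ≡ p1)) ⊃ ((p1 ⊃ (p1 ≡ p2)) ≡ ¬((p1 ≡ p1) ≡ (p1 ≡ p3)))) ≡ ¬(¬((p3 ≡ p1) ⊃ p3) ≡ (p1 ⊃ (¬p2 ≡ p1))) = 1 ≡ 2/3 = 2/3

2/3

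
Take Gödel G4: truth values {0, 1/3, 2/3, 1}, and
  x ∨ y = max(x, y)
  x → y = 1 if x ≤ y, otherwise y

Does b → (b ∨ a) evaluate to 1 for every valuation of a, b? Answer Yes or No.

Yes

a = 0, b = 0 ↦ 1
a = 0, b = 1/3 ↦ 1
a = 0, b = 2/3 ↦ 1
a = 0, b = 1 ↦ 1
a = 1/3, b = 0 ↦ 1
a = 1/3, b = 1/3 ↦ 1
a = 1/3, b = 2/3 ↦ 1
a = 1/3, b = 1 ↦ 1
a = 2/3, b = 0 ↦ 1
a = 2/3, b = 1/3 ↦ 1
a = 2/3, b = 2/3 ↦ 1
a = 2/3, b = 1 ↦ 1
a = 1, b = 0 ↦ 1
a = 1, b = 1/3 ↦ 1
a = 1, b = 2/3 ↦ 1
a = 1, b = 1 ↦ 1
Every assignment gives a value ≥ 1.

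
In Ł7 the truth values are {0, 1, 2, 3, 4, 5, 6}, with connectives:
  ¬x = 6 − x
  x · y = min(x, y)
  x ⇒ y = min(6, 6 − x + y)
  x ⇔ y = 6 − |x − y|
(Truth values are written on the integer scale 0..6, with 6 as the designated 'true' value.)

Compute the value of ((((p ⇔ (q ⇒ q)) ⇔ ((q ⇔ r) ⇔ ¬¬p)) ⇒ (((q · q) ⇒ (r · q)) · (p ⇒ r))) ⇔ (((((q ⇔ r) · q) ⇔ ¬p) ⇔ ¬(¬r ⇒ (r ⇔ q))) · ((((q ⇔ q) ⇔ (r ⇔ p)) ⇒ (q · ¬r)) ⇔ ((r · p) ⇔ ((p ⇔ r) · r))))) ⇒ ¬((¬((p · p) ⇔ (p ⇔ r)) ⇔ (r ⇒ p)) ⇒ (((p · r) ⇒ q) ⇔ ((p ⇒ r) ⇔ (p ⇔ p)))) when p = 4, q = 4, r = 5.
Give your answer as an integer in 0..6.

4

q ⇒ q = 4 ⇒ 4 = 6
p ⇔ (q ⇒ q) = 4 ⇔ 6 = 4
q ⇔ r = 4 ⇔ 5 = 5
¬p = ¬4 = 2
¬¬p = ¬2 = 4
(q ⇔ r) ⇔ ¬¬p = 5 ⇔ 4 = 5
(p ⇔ (q ⇒ q)) ⇔ ((q ⇔ r) ⇔ ¬¬p) = 4 ⇔ 5 = 5
q · q = 4 · 4 = 4
r · q = 5 · 4 = 4
(q · q) ⇒ (r · q) = 4 ⇒ 4 = 6
p ⇒ r = 4 ⇒ 5 = 6
((q · q) ⇒ (r · q)) · (p ⇒ r) = 6 · 6 = 6
((p ⇔ (q ⇒ q)) ⇔ ((q ⇔ r) ⇔ ¬¬p)) ⇒ (((q · q) ⇒ (r · q)) · (p ⇒ r)) = 5 ⇒ 6 = 6
q ⇔ r = 4 ⇔ 5 = 5
(q ⇔ r) · q = 5 · 4 = 4
¬p = ¬4 = 2
((q ⇔ r) · q) ⇔ ¬p = 4 ⇔ 2 = 4
¬r = ¬5 = 1
r ⇔ q = 5 ⇔ 4 = 5
¬r ⇒ (r ⇔ q) = 1 ⇒ 5 = 6
¬(¬r ⇒ (r ⇔ q)) = ¬6 = 0
(((q ⇔ r) · q) ⇔ ¬p) ⇔ ¬(¬r ⇒ (r ⇔ q)) = 4 ⇔ 0 = 2
q ⇔ q = 4 ⇔ 4 = 6
r ⇔ p = 5 ⇔ 4 = 5
(q ⇔ q) ⇔ (r ⇔ p) = 6 ⇔ 5 = 5
¬r = ¬5 = 1
q · ¬r = 4 · 1 = 1
((q ⇔ q) ⇔ (r ⇔ p)) ⇒ (q · ¬r) = 5 ⇒ 1 = 2
r · p = 5 · 4 = 4
p ⇔ r = 4 ⇔ 5 = 5
(p ⇔ r) · r = 5 · 5 = 5
(r · p) ⇔ ((p ⇔ r) · r) = 4 ⇔ 5 = 5
(((q ⇔ q) ⇔ (r ⇔ p)) ⇒ (q · ¬r)) ⇔ ((r · p) ⇔ ((p ⇔ r) · r)) = 2 ⇔ 5 = 3
((((q ⇔ r) · q) ⇔ ¬p) ⇔ ¬(¬r ⇒ (r ⇔ q))) · ((((q ⇔ q) ⇔ (r ⇔ p)) ⇒ (q · ¬r)) ⇔ ((r · p) ⇔ ((p ⇔ r) · r))) = 2 · 3 = 2
(((p ⇔ (q ⇒ q)) ⇔ ((q ⇔ r) ⇔ ¬¬p)) ⇒ (((q · q) ⇒ (r · q)) · (p ⇒ r))) ⇔ (((((q ⇔ r) · q) ⇔ ¬p) ⇔ ¬(¬r ⇒ (r ⇔ q))) · ((((q ⇔ q) ⇔ (r ⇔ p)) ⇒ (q · ¬r)) ⇔ ((r · p) ⇔ ((p ⇔ r) · r)))) = 6 ⇔ 2 = 2
p · p = 4 · 4 = 4
p ⇔ r = 4 ⇔ 5 = 5
(p · p) ⇔ (p ⇔ r) = 4 ⇔ 5 = 5
¬((p · p) ⇔ (p ⇔ r)) = ¬5 = 1
r ⇒ p = 5 ⇒ 4 = 5
¬((p · p) ⇔ (p ⇔ r)) ⇔ (r ⇒ p) = 1 ⇔ 5 = 2
p · r = 4 · 5 = 4
(p · r) ⇒ q = 4 ⇒ 4 = 6
p ⇒ r = 4 ⇒ 5 = 6
p ⇔ p = 4 ⇔ 4 = 6
(p ⇒ r) ⇔ (p ⇔ p) = 6 ⇔ 6 = 6
((p · r) ⇒ q) ⇔ ((p ⇒ r) ⇔ (p ⇔ p)) = 6 ⇔ 6 = 6
(¬((p · p) ⇔ (p ⇔ r)) ⇔ (r ⇒ p)) ⇒ (((p · r) ⇒ q) ⇔ ((p ⇒ r) ⇔ (p ⇔ p))) = 2 ⇒ 6 = 6
¬((¬((p · p) ⇔ (p ⇔ r)) ⇔ (r ⇒ p)) ⇒ (((p · r) ⇒ q) ⇔ ((p ⇒ r) ⇔ (p ⇔ p)))) = ¬6 = 0
((((p ⇔ (q ⇒ q)) ⇔ ((q ⇔ r) ⇔ ¬¬p)) ⇒ (((q · q) ⇒ (r · q)) · (p ⇒ r))) ⇔ (((((q ⇔ r) · q) ⇔ ¬p) ⇔ ¬(¬r ⇒ (r ⇔ q))) · ((((q ⇔ q) ⇔ (r ⇔ p)) ⇒ (q · ¬r)) ⇔ ((r · p) ⇔ ((p ⇔ r) · r))))) ⇒ ¬((¬((p · p) ⇔ (p ⇔ r)) ⇔ (r ⇒ p)) ⇒ (((p · r) ⇒ q) ⇔ ((p ⇒ r) ⇔ (p ⇔ p)))) = 2 ⇒ 0 = 4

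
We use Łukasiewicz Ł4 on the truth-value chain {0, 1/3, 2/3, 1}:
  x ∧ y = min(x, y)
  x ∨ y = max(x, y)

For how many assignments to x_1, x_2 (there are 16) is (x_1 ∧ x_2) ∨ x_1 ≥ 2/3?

8

x_1 = 0, x_2 = 0 ↦ 0  <
x_1 = 0, x_2 = 1/3 ↦ 0  <
x_1 = 0, x_2 = 2/3 ↦ 0  <
x_1 = 0, x_2 = 1 ↦ 0  <
x_1 = 1/3, x_2 = 0 ↦ 1/3  <
x_1 = 1/3, x_2 = 1/3 ↦ 1/3  <
x_1 = 1/3, x_2 = 2/3 ↦ 1/3  <
x_1 = 1/3, x_2 = 1 ↦ 1/3  <
x_1 = 2/3, x_2 = 0 ↦ 2/3  ≥
x_1 = 2/3, x_2 = 1/3 ↦ 2/3  ≥
x_1 = 2/3, x_2 = 2/3 ↦ 2/3  ≥
x_1 = 2/3, x_2 = 1 ↦ 2/3  ≥
x_1 = 1, x_2 = 0 ↦ 1  ≥
x_1 = 1, x_2 = 1/3 ↦ 1  ≥
x_1 = 1, x_2 = 2/3 ↦ 1  ≥
x_1 = 1, x_2 = 1 ↦ 1  ≥
So 8 of the 16 assignments meet the threshold.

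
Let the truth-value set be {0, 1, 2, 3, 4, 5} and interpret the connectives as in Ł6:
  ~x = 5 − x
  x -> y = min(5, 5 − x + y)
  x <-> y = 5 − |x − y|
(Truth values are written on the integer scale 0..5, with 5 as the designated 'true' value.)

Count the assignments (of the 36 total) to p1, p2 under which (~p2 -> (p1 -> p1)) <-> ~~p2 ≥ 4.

value 5: 6 assignments (counts)
value 4: 6 assignments (counts)
value 3: 6 assignments
value 2: 6 assignments
value 1: 6 assignments
value 0: 6 assignments
So 12 of the 36 assignments meet the threshold.

12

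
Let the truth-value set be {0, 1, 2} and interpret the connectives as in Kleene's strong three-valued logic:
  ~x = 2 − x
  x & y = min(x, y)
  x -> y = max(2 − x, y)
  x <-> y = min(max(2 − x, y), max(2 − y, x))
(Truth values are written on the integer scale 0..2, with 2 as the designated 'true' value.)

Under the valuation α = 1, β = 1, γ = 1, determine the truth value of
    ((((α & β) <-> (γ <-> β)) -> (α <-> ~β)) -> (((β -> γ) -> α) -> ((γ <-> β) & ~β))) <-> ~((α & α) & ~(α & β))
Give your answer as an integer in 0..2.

1

α & β = 1 & 1 = 1
γ <-> β = 1 <-> 1 = 1
(α & β) <-> (γ <-> β) = 1 <-> 1 = 1
~β = ~1 = 1
α <-> ~β = 1 <-> 1 = 1
((α & β) <-> (γ <-> β)) -> (α <-> ~β) = 1 -> 1 = 1
β -> γ = 1 -> 1 = 1
(β -> γ) -> α = 1 -> 1 = 1
γ <-> β = 1 <-> 1 = 1
~β = ~1 = 1
(γ <-> β) & ~β = 1 & 1 = 1
((β -> γ) -> α) -> ((γ <-> β) & ~β) = 1 -> 1 = 1
(((α & β) <-> (γ <-> β)) -> (α <-> ~β)) -> (((β -> γ) -> α) -> ((γ <-> β) & ~β)) = 1 -> 1 = 1
α & α = 1 & 1 = 1
α & β = 1 & 1 = 1
~(α & β) = ~1 = 1
(α & α) & ~(α & β) = 1 & 1 = 1
~((α & α) & ~(α & β)) = ~1 = 1
((((α & β) <-> (γ <-> β)) -> (α <-> ~β)) -> (((β -> γ) -> α) -> ((γ <-> β) & ~β))) <-> ~((α & α) & ~(α & β)) = 1 <-> 1 = 1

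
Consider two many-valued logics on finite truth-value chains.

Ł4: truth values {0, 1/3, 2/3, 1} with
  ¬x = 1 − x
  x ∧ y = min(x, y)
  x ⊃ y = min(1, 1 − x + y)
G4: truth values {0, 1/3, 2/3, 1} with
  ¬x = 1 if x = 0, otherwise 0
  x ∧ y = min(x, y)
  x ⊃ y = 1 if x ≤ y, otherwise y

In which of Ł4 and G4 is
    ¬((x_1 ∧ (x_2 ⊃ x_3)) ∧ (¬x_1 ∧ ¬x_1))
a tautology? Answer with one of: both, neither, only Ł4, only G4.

In Ł4: at x_1 = 1/3, x_2 = 0, x_3 = 0 the value is 2/3 — not a tautology.
In G4: every assignment gives 1 — tautology.

only G4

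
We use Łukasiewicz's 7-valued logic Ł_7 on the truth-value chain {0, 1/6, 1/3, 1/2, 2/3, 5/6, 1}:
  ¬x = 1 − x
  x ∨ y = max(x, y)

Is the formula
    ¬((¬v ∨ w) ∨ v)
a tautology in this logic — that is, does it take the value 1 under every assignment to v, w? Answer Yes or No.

Counterexample: take v = 0, w = 0.
¬v = ¬0 = 1
¬v ∨ w = 1 ∨ 0 = 1
(¬v ∨ w) ∨ v = 1 ∨ 0 = 1
¬((¬v ∨ w) ∨ v) = ¬1 = 0
This gives 0 ≠ 1.

No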